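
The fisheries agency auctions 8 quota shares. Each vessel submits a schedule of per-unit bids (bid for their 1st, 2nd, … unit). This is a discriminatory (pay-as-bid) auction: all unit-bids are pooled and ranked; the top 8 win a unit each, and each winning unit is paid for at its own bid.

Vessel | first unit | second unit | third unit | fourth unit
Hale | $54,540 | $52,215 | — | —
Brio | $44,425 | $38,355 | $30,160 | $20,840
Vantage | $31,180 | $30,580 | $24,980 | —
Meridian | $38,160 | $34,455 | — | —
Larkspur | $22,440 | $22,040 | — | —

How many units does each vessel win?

Brio 2, Hale 2, Meridian 2, Vantage 2

Merging the schedules and taking the best 8: 54,540 (Hale-1), 52,215 (Hale-2), 44,425 (Brio-1), 38,355 (Brio-2), 38,160 (Meridian-1), 34,455 (Meridian-2), 31,180 (Vantage-1), 30,580 (Vantage-2)
Next rejected bid: $30,160 (not a price — pay-as-bid).
Allocation: Brio 2, Hale 2, Meridian 2, Vantage 2.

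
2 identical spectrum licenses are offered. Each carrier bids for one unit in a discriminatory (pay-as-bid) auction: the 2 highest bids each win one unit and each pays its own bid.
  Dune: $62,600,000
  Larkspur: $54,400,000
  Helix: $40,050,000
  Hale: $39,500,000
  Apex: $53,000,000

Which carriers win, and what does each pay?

Ordering the bids: 62,600,000 (Dune), 54,400,000 (Larkspur), 53,000,000 (Apex), 40,050,000 (Helix), …
Top 2: Dune, Larkspur.
Each winner pays its own bid: Dune $62,600,000, Larkspur $54,400,000.

Dune $62,600,000, Larkspur $54,400,000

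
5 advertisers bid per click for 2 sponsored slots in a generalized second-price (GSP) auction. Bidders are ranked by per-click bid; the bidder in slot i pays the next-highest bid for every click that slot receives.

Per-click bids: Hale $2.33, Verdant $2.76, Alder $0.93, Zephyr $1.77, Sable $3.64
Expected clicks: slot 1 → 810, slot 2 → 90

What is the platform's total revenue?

Total revenue: $2445.30

Per-click bids in order: $3.64 (Sable) > $2.76 (Verdant) > $2.33 (Hale) > …
Slot 1: Sable pays $2.76 × 810 = $2235.60
Slot 2: Verdant pays $2.33 × 90 = $209.70
Total = $2445.30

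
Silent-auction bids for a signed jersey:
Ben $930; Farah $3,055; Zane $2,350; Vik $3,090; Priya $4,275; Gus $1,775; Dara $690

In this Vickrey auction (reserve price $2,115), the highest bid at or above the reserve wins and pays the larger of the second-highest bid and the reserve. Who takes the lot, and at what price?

Vickrey auction (reserve price $2,115): the highest bid at or above the reserve wins and pays the larger of the second-highest bid and the reserve.
Bids in order: 4,275 (Priya) > 3,090 (Vik) > 3,055 (Farah) > 2,350 (Zane) > 1,775 (Gus) > 930 (Ben) > …
Priya has the top bid at or above the reserve ($4,275).
max(second-highest $3,090, reserve $2,115) = $3,090; the reserve does not bind.

Priya pays $3,090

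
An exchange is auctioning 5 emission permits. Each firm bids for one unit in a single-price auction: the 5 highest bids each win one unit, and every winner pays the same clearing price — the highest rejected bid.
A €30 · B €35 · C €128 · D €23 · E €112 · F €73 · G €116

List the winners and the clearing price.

Ordering the bids: 128 (C), 116 (G), 112 (E), 73 (F), 35 (B), 30 (A), 23 (D)
The 5 highest are C, G, E, F, B.
Highest unsuccessful bid: €30 → clearing price.

C, G, E, F, B; each pays €30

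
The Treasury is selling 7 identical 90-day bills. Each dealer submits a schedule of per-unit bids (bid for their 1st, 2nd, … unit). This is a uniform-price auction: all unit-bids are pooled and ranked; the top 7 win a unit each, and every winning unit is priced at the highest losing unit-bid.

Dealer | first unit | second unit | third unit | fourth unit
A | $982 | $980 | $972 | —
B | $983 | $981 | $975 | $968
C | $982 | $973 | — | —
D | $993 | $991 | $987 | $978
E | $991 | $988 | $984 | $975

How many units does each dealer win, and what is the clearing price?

B 1, D 3, E 3; clearing price $982

All unit-bids, highest first — top 7: 993 (D-1), 991 (D-2), 991 (E-1), 988 (E-2), 987 (D-3), 984 (E-3), 983 (B-1)
The (k+1)-th unit-bid is $982.
Allocation: B 1, D 3, E 3.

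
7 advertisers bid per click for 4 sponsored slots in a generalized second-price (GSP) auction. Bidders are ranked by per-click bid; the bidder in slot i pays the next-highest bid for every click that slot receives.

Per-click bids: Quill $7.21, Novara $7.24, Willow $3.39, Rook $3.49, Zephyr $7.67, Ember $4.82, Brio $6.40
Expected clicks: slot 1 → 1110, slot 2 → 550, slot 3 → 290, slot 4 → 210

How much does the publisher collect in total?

Total revenue: $14870.10

Sorting advertisers: $7.67 (Zephyr) > $7.24 (Novara) > $7.21 (Quill) > $6.40 (Brio) > $4.82 (Ember) > …
Slot 1: Zephyr pays $7.24 × 1110 = $8036.40
Slot 2: Novara pays $7.21 × 550 = $3965.50
Slot 3: Quill pays $6.40 × 290 = $1856.00
Slot 4: Brio pays $4.82 × 210 = $1012.20
Total = $14870.10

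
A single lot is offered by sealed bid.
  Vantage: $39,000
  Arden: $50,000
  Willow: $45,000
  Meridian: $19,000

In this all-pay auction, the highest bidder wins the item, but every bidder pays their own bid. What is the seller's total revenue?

Total revenue: $153,000

Bids ranked: 50,000 (Arden) > 45,000 (Willow) > 39,000 (Vantage) > 19,000 (Meridian)
Every bidder forfeits their bid regardless of winning.
Revenue = 39,000 + 50,000 + 45,000 + 19,000 = $153,000.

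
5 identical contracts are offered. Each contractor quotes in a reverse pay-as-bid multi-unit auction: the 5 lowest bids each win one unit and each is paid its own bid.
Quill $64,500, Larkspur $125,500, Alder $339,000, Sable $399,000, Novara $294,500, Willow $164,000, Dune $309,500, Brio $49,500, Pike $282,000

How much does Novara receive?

Novara is paid $0

Sorting: 49,500 (Brio), 64,500 (Quill), 125,500 (Larkspur), 164,000 (Willow), 282,000 (Pike), 294,500 (Novara), 309,500 (Dune), …
The 5 lowest are Brio, Quill, Larkspur, Willow, Pike.
Novara does not win → $0.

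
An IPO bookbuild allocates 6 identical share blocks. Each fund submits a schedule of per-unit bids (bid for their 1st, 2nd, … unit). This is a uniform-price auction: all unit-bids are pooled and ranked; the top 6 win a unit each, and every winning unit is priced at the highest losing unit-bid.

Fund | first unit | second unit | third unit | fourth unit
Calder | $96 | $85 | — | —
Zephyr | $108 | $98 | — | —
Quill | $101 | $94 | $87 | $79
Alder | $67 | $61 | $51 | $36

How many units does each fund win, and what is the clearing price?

Merging the schedules and taking the best 6: 108 (Zephyr-1), 101 (Quill-1), 98 (Zephyr-2), 96 (Calder-1), 94 (Quill-2), 87 (Quill-3)
The (k+1)-th unit-bid is $85.
Allocation: Calder 1, Quill 3, Zephyr 2.

Calder 1, Quill 3, Zephyr 2; clearing price $85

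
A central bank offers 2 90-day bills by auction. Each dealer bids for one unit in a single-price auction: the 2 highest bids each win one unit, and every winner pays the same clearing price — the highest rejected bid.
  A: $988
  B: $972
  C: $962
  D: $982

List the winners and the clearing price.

Bids ranked high→low: 988 (A), 982 (D), 972 (B), 962 (C)
The 2 highest are A, D.
Highest unsuccessful bid: $972 → clearing price.

A, D; each pays $972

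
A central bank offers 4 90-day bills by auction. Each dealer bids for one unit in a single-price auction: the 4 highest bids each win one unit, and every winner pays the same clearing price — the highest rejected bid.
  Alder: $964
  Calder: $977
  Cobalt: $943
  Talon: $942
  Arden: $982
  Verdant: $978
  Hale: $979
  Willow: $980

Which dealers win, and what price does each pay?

Bids ranked high→low: 982 (Arden), 980 (Willow), 979 (Hale), 978 (Verdant), 977 (Calder), 964 (Alder), …
The 4 highest are Arden, Willow, Hale, Verdant.
Clearing price = highest rejected bid = $977.

Arden, Willow, Hale, Verdant; each pays $977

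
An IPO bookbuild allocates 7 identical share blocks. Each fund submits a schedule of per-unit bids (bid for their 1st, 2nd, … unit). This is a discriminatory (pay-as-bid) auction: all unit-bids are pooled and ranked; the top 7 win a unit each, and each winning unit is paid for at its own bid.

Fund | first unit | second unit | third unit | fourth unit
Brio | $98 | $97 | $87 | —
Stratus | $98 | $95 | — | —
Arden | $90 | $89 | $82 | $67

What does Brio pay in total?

Brio pays $282

All unit-bids, highest first — top 7: 98 (Brio-1), 98 (Stratus-1), 97 (Brio-2), 95 (Stratus-2), 90 (Arden-1), 89 (Arden-2), 87 (Brio-3)
Next rejected bid: $82 (not a price — pay-as-bid).
Brio's winning unit-bids: 98 + 97 + 87 = $282.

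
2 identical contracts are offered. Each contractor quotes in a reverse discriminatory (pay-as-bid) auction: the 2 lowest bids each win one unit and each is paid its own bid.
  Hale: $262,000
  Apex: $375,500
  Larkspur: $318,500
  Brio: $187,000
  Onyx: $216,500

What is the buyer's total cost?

Total cost: $403,500

Sorting: 187,000 (Brio), 216,500 (Onyx), 262,000 (Hale), 318,500 (Larkspur), …
Lowest 2: Brio, Onyx.
Total cost = 187,000 + 216,500 = $403,500.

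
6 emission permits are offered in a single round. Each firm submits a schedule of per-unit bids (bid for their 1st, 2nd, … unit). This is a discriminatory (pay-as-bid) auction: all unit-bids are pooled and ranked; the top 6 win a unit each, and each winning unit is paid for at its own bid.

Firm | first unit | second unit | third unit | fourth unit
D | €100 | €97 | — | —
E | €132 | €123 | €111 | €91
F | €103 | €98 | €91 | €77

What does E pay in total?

Merging the schedules and taking the best 6: 132 (E-1), 123 (E-2), 111 (E-3), 103 (F-1), 100 (D-1), 98 (F-2)
Next rejected bid: €97 (not a price — pay-as-bid).
E's winning unit-bids: 132 + 123 + 111 = €366.

E pays €366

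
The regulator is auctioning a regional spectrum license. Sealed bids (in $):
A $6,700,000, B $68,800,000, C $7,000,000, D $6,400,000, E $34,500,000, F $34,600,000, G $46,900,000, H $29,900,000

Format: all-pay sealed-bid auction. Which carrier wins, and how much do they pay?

B pays $68,800,000

Bids ranked: 68,800,000 (B) > 46,900,000 (G) > 34,600,000 (F) > 34,500,000 (E) > 29,900,000 (H) > 7,000,000 (C) > …
B wins with the top bid; all bids are sunk regardless.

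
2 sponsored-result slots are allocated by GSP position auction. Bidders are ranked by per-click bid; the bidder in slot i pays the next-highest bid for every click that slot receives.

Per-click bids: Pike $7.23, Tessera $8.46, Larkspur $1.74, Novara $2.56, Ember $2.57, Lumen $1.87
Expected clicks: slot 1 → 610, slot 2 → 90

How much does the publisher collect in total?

Total revenue: $4641.60

Per-click bids in order: $8.46 (Tessera) > $7.23 (Pike) > $2.57 (Ember) > …
Slot 1: Tessera pays $7.23 × 610 = $4410.30
Slot 2: Pike pays $2.57 × 90 = $231.30
Total = $4641.60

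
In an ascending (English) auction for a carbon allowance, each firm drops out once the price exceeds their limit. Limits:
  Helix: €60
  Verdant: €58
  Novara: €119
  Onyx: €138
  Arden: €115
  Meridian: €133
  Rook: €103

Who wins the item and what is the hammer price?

Onyx wins at €133

Rule: the price rises until one bidder remains; the winner pays the price at which the last rival dropped out.
Sorting limits: 138 (Onyx) > 133 (Meridian) > 119 (Novara) > 115 (Arden) > 103 (Rook) > 60 (Helix) > …
Once the price passes €133, only Onyx is left; the hammer falls at Meridian's limit of €133.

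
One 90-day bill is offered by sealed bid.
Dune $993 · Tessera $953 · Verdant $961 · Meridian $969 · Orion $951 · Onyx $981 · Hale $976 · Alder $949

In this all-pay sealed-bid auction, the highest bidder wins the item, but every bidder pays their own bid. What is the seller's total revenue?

Sorting bids: 993 (Dune) > 981 (Onyx) > 976 (Hale) > 969 (Meridian) > 961 (Verdant) > 953 (Tessera) > …
Every bidder forfeits their bid regardless of winning.
Revenue = 993 + 953 + 961 + 969 + 951 + 981 + 976 + 949 = $7,733.

Total revenue: $7,733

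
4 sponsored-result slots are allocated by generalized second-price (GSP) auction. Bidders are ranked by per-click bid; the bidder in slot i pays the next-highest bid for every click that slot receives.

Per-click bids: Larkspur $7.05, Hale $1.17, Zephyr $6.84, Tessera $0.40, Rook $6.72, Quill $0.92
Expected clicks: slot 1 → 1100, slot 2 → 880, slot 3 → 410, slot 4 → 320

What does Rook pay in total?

Rook pays $479.70

Per-click bids in order: $7.05 (Larkspur) > $6.84 (Zephyr) > $6.72 (Rook) > $1.17 (Hale) > $0.92 (Quill) > …
Rook holds slot 3 → pays next bid $1.17 × 410 clicks = $479.70.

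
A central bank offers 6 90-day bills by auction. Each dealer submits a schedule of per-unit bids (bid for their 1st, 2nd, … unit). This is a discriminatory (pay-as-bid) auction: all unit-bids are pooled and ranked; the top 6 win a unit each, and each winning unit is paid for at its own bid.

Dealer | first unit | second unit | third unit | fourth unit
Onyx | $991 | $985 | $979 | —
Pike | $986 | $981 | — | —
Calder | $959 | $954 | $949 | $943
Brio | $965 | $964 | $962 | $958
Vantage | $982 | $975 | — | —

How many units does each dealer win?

Onyx 3, Pike 2, Vantage 1

Pooled unit-bids ranked (top 6): 991 (Onyx-1), 986 (Pike-1), 985 (Onyx-2), 982 (Vantage-1), 981 (Pike-2), 979 (Onyx-3)
Next rejected bid: $975 (not a price — pay-as-bid).
Allocation: Onyx 3, Pike 2, Vantage 1.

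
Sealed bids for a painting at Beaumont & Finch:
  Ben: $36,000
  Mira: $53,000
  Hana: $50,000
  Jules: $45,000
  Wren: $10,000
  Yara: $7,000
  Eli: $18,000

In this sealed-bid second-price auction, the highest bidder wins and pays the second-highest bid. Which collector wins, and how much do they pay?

Rule: the highest bidder wins and pays the second-highest bid.
Sorting bids: 53,000 (Mira) > 50,000 (Hana) > 45,000 (Jules) > 36,000 (Ben) > 18,000 (Eli) > 10,000 (Wren) > …
Second-price: Mira pays Hana's bid of $50,000.

Mira pays $50,000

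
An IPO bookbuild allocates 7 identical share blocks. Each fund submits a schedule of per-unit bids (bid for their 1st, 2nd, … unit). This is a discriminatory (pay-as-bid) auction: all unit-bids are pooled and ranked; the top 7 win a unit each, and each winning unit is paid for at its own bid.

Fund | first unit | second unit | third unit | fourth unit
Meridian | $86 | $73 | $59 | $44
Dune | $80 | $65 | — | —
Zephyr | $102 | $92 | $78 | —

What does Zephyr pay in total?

Merging the schedules and taking the best 7: 102 (Zephyr-1), 92 (Zephyr-2), 86 (Meridian-1), 80 (Dune-1), 78 (Zephyr-3), 73 (Meridian-2), 65 (Dune-2)
Next rejected bid: $59 (not a price — pay-as-bid).
Zephyr's winning unit-bids: 102 + 92 + 78 = $272.

Zephyr pays $272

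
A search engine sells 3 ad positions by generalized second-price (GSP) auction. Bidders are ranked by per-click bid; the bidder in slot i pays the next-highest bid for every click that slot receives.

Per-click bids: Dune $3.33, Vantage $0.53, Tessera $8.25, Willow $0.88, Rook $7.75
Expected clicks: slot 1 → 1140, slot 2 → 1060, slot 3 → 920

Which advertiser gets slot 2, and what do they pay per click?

Per-click bids in order: $8.25 (Tessera) > $7.75 (Rook) > $3.33 (Dune) > $0.88 (Willow) > …
Slot 2 goes to the second-ranked bidder, Rook, who pays the next bid down: $3.33/click.

Rook; $3.33 per click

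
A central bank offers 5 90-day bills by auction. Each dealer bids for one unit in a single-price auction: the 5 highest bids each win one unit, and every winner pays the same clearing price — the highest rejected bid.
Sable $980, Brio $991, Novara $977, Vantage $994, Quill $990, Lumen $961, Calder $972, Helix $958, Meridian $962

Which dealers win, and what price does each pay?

Vantage, Brio, Quill, Sable, Novara; each pays $972

Bids ranked high→low: 994 (Vantage), 991 (Brio), 990 (Quill), 980 (Sable), 977 (Novara), 972 (Calder), 962 (Meridian), …
Winners (5 units): Vantage, Brio, Quill, Sable, Novara.
First losing bid is Calder's $972, which sets the uniform price.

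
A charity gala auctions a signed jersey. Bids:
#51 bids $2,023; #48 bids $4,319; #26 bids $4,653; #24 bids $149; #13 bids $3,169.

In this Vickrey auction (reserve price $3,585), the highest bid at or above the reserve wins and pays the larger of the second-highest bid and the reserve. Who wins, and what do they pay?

Sorting bids: 4,653 (#26) > 4,319 (#48) > 3,169 (#13) > 2,023 (#51) > 149 (#24)
#26 has the top bid at or above the reserve ($4,653).
Second-highest bid $4,319 exceeds the reserve $3,585 → payment $4,319.

#26 pays $4,319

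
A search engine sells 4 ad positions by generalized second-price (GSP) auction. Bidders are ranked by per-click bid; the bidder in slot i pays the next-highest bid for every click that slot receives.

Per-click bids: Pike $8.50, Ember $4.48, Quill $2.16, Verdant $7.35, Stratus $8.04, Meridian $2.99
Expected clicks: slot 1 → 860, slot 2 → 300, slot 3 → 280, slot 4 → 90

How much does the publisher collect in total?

Total revenue: $10642.90

Ranked by bid: $8.50 (Pike) > $8.04 (Stratus) > $7.35 (Verdant) > $4.48 (Ember) > $2.99 (Meridian) > …
Slot 1: Pike pays $8.04 × 860 = $6914.40
Slot 2: Stratus pays $7.35 × 300 = $2205.00
Slot 3: Verdant pays $4.48 × 280 = $1254.40
Slot 4: Ember pays $2.99 × 90 = $269.10
Total = $10642.90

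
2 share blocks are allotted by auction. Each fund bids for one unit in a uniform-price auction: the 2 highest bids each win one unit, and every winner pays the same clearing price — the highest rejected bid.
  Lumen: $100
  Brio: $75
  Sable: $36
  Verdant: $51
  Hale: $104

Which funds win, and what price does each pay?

Hale, Lumen; each pays $75

Bids ranked high→low: 104 (Hale), 100 (Lumen), 75 (Brio), 51 (Verdant), …
The 2 highest are Hale, Lumen.
First losing bid is Brio's $75, which sets the uniform price.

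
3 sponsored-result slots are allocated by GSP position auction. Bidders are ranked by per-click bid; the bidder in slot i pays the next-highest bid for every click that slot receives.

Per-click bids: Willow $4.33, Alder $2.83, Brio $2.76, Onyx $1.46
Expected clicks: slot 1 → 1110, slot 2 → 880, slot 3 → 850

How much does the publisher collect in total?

Ranked by bid: $4.33 (Willow) > $2.83 (Alder) > $2.76 (Brio) > $1.46 (Onyx)
Slot 1: Willow pays $2.83 × 1110 = $3141.30
Slot 2: Alder pays $2.76 × 880 = $2428.80
Slot 3: Brio pays $1.46 × 850 = $1241.00
Total = $6811.10

Total revenue: $6811.10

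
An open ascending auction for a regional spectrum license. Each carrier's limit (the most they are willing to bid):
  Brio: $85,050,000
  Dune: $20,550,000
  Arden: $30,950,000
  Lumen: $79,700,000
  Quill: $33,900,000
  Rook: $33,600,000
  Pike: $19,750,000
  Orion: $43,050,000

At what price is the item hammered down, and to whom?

Limits ranked: 85,050,000 (Brio) > 79,700,000 (Lumen) > 43,050,000 (Orion) > 33,900,000 (Quill) > 33,600,000 (Rook) > 30,950,000 (Arden) > …
Once the price passes $79,700,000, only Brio is left; the hammer falls at Lumen's limit of $79,700,000.

Brio wins at $79,700,000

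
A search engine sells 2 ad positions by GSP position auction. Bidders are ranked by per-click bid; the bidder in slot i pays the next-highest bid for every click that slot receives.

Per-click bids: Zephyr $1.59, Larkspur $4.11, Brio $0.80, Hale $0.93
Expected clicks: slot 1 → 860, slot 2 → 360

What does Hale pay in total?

Hale pays $0.00

Sorting advertisers: $4.11 (Larkspur) > $1.59 (Zephyr) > $0.93 (Hale) > …
Hale ranks below slot 2 → no slot, pays nothing.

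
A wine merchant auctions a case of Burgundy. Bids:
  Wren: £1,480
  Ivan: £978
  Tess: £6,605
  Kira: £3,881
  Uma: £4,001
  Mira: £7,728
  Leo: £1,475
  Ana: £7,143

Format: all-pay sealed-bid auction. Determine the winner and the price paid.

Sorting bids: 7,728 (Mira) > 7,143 (Ana) > 6,605 (Tess) > 4,001 (Uma) > 3,881 (Kira) > 1,480 (Wren) > …
Mira is highest and takes the item; every bidder forfeits their bid.

Mira pays £7,728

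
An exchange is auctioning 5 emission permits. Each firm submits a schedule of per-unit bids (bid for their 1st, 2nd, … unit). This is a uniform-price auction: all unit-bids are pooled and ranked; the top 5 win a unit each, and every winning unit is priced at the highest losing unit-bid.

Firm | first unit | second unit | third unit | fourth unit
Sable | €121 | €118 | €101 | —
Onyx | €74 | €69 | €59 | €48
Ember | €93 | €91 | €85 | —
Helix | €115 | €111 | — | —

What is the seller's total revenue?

All unit-bids, highest first — top 5: 121 (Sable-1), 118 (Sable-2), 115 (Helix-1), 111 (Helix-2), 101 (Sable-3)
Highest rejected unit-bid = €93.
Allocation: Helix 2, Sable 3. Every unit priced at €93.
Revenue = 5 × 93 = €465.

Total revenue: €465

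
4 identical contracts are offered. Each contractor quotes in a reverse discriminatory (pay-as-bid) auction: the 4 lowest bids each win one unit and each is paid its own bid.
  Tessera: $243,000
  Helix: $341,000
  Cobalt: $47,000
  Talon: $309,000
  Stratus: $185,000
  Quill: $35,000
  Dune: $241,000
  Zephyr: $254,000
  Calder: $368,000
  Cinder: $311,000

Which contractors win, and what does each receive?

Ordering the bids: 35,000 (Quill), 47,000 (Cobalt), 185,000 (Stratus), 241,000 (Dune), 243,000 (Tessera), 254,000 (Zephyr), …
Winners (4 units): Quill, Cobalt, Stratus, Dune.
Each winner is paid its own bid: Quill $35,000, Cobalt $47,000, Stratus $185,000, Dune $241,000.

Quill $35,000, Cobalt $47,000, Stratus $185,000, Dune $241,000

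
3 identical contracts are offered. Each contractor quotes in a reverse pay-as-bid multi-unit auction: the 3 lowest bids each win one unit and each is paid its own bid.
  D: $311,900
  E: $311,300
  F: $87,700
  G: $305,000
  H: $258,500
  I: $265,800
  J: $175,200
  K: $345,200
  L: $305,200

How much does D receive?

Sorting: 87,700 (F), 175,200 (J), 258,500 (H), 265,800 (I), 305,000 (G), …
Winners (3 units): F, J, H.
D does not win → $0.

D is paid $0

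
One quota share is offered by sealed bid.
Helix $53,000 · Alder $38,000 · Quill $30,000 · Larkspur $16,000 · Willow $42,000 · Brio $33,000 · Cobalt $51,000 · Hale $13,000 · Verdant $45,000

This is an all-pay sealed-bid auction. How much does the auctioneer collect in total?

Total revenue: $321,000

Bids ranked: 53,000 (Helix) > 51,000 (Cobalt) > 45,000 (Verdant) > 42,000 (Willow) > 38,000 (Alder) > 33,000 (Brio) > …
Helix wins with the top bid; all bids are sunk regardless.
Every bidder forfeits their bid regardless of winning.
Revenue = 53,000 + 38,000 + 30,000 + 16,000 + 42,000 + 33,000 + 51,000 + 13,000 + 45,000 = $321,000.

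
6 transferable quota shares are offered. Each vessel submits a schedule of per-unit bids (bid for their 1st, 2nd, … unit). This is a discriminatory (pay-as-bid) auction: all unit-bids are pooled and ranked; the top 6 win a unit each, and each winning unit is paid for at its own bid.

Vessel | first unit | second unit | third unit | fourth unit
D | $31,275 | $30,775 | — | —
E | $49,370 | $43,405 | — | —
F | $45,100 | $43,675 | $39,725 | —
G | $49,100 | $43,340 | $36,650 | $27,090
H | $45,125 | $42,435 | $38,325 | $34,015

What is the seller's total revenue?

Merging the schedules and taking the best 6: 49,370 (E-1), 49,100 (G-1), 45,125 (H-1), 45,100 (F-1), 43,675 (F-2), 43,405 (E-2)
Next rejected bid: $43,340 (not a price — pay-as-bid).
Each winning unit pays its own bid.
Revenue = 49,370 + 49,100 + 45,125 + 45,100 + 43,675 + 43,405 = $275,775.

Total revenue: $275,775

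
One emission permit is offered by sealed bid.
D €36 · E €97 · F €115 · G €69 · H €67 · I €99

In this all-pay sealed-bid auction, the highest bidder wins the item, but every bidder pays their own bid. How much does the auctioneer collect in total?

Total revenue: €483

Bids ranked: 115 (F) > 99 (I) > 97 (E) > 69 (G) > 67 (H) > 36 (D)
F wins with the top bid; all bids are sunk regardless.
Every bidder forfeits their bid regardless of winning.
Revenue = 36 + 97 + 115 + 69 + 67 + 99 = €483.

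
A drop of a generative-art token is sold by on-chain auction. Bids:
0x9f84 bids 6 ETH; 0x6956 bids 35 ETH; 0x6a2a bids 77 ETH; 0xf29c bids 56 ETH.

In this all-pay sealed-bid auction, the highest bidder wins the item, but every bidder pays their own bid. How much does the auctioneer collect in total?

All-pay sealed-bid auction: the highest bidder wins the item, but every bidder pays their own bid.
Sorting bids: 77 (0x6a2a) > 56 (0xf29c) > 35 (0x6956) > 6 (0x9f84)
Every bidder forfeits their bid regardless of winning.
Revenue = 6 + 35 + 77 + 56 = 174 ETH.

Total revenue: 174 ETH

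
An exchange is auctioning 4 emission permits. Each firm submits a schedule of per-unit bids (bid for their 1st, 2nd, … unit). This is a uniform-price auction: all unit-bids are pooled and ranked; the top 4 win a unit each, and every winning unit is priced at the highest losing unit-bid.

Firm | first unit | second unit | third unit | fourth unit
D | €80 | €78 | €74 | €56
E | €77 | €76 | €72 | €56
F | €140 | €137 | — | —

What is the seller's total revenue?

Total revenue: €308

All unit-bids, highest first — top 4: 140 (F-1), 137 (F-2), 80 (D-1), 78 (D-2)
Highest rejected unit-bid = €77.
Allocation: D 2, F 2. Every unit priced at €77.
Revenue = 4 × 77 = €308.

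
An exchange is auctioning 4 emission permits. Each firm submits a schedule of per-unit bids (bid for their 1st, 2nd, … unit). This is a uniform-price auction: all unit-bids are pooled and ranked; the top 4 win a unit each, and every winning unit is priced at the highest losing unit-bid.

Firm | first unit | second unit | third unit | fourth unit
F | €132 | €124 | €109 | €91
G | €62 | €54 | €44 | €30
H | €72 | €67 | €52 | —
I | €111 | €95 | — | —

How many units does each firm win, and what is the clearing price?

F 3, I 1; clearing price €95

All unit-bids, highest first — top 4: 132 (F-1), 124 (F-2), 111 (I-1), 109 (F-3)
Highest rejected unit-bid = €95.
Allocation: F 3, I 1.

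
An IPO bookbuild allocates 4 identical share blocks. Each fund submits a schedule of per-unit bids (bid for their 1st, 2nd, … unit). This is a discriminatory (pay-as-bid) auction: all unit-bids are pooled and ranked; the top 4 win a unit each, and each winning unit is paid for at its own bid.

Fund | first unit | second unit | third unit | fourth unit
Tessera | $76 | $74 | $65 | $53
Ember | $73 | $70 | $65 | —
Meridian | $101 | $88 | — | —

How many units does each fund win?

Meridian 2, Tessera 2

All unit-bids, highest first — top 4: 101 (Meridian-1), 88 (Meridian-2), 76 (Tessera-1), 74 (Tessera-2)
Next rejected bid: $73 (not a price — pay-as-bid).
Allocation: Meridian 2, Tessera 2.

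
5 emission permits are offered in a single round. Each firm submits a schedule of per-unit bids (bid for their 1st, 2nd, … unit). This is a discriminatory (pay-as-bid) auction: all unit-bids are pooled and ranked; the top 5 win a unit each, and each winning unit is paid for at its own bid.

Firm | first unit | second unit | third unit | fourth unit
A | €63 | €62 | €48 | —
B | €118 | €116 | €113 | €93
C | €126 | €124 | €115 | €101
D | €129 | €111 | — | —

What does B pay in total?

Merging the schedules and taking the best 5: 129 (D-1), 126 (C-1), 124 (C-2), 118 (B-1), 116 (B-2)
Next rejected bid: €115 (not a price — pay-as-bid).
B's winning unit-bids: 118 + 116 = €234.

B pays €234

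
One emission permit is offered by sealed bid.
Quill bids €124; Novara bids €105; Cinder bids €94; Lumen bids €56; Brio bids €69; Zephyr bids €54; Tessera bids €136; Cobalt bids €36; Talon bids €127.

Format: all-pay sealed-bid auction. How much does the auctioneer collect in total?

Total revenue: €801

Sorting bids: 136 (Tessera) > 127 (Talon) > 124 (Quill) > 105 (Novara) > 94 (Cinder) > 69 (Brio) > …
Every bidder forfeits their bid regardless of winning.
Revenue = 124 + 105 + 94 + 56 + 69 + 54 + 136 + 36 + 127 = €801.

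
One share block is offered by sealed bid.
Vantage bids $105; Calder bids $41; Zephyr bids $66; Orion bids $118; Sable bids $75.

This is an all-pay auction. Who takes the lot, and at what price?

Orion pays $118

All-pay auction: the highest bidder wins the item, but every bidder pays their own bid.
Sorting bids: 118 (Orion) > 105 (Vantage) > 75 (Sable) > 66 (Zephyr) > 41 (Calder)
Orion wins with the top bid; all bids are sunk regardless.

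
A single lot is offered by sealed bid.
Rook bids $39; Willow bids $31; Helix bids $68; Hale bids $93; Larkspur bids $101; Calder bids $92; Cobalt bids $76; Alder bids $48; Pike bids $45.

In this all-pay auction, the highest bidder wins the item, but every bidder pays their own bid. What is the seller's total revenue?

Total revenue: $593

Sorting bids: 101 (Larkspur) > 93 (Hale) > 92 (Calder) > 76 (Cobalt) > 68 (Helix) > 48 (Alder) > …
Every bidder forfeits their bid regardless of winning.
Revenue = 39 + 31 + 68 + 93 + 101 + 92 + 76 + 48 + 45 = $593.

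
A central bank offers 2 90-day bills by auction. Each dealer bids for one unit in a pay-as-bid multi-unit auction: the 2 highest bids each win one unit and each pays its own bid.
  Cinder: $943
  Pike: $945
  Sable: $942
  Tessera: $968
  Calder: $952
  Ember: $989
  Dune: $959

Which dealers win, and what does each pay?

Ember $989, Tessera $968

Bids ranked high→low: 989 (Ember), 968 (Tessera), 959 (Dune), 952 (Calder), …
The 2 highest are Ember, Tessera.
Each winner pays its own bid: Ember $989, Tessera $968.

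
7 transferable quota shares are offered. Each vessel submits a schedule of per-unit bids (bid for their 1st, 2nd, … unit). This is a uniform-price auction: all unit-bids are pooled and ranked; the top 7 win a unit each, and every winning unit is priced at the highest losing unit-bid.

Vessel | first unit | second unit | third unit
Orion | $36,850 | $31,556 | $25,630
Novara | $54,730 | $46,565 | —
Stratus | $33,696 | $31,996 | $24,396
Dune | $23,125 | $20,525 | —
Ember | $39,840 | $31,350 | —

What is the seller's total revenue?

Merging the schedules and taking the best 7: 54,730 (Novara-1), 46,565 (Novara-2), 39,840 (Ember-1), 36,850 (Orion-1), 33,696 (Stratus-1), 31,996 (Stratus-2), 31,556 (Orion-2)
Highest rejected unit-bid = $31,350.
Allocation: Ember 1, Novara 2, Orion 2, Stratus 2. Every unit priced at $31,350.
Revenue = 7 × 31,350 = $219,450.

Total revenue: $219,450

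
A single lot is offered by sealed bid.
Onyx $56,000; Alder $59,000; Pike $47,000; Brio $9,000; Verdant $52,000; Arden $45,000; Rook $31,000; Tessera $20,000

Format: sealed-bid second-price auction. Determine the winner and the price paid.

Alder pays $56,000

Bids ranked: 59,000 (Alder) > 56,000 (Onyx) > 52,000 (Verdant) > 47,000 (Pike) > 45,000 (Arden) > 31,000 (Rook) > …
Second-price: Alder pays Onyx's bid of $56,000.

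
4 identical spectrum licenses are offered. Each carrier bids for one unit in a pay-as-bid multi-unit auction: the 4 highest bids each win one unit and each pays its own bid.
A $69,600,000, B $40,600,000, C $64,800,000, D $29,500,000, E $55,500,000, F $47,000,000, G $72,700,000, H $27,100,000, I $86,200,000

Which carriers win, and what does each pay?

I $86,200,000, G $72,700,000, A $69,600,000, C $64,800,000

Bids ranked high→low: 86,200,000 (I), 72,700,000 (G), 69,600,000 (A), 64,800,000 (C), 55,500,000 (E), 47,000,000 (F), …
Winners (4 units): I, G, A, C.
Each winner pays its own bid: I $86,200,000, G $72,700,000, A $69,600,000, C $64,800,000.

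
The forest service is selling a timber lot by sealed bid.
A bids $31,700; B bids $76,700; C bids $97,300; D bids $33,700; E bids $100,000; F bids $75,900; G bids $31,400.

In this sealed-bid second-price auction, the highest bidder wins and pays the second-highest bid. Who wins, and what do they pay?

Bids in order: 100,000 (E) > 97,300 (C) > 76,700 (B) > 75,900 (F) > 33,700 (D) > 31,700 (A) > …
E wins with the highest bid; price is set by the runner-up at $97,300.

E pays $97,300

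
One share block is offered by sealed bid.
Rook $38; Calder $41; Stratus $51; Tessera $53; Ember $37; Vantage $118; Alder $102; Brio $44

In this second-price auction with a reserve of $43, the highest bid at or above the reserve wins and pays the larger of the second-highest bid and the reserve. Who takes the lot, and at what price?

Vantage pays $102

Second-price auction with a reserve of $43: the highest bid at or above the reserve wins and pays the larger of the second-highest bid and the reserve.
Bids in order: 118 (Vantage) > 102 (Alder) > 53 (Tessera) > 51 (Stratus) > 44 (Brio) > 41 (Calder) > …
Highest eligible bid: Vantage at $118.
Second-highest bid $102 exceeds the reserve $43 → payment $102.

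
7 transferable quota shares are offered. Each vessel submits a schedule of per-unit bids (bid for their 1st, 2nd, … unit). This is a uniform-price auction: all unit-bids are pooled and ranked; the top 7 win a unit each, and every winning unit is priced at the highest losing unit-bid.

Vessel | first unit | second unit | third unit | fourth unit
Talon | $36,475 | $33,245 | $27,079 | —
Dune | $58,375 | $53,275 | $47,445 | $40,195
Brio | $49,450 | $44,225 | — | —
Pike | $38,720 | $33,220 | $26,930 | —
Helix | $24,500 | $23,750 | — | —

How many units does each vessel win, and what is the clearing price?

Pooled unit-bids ranked (top 7): 58,375 (Dune-1), 53,275 (Dune-2), 49,450 (Brio-1), 47,445 (Dune-3), 44,225 (Brio-2), 40,195 (Dune-4), 38,720 (Pike-1)
The (k+1)-th unit-bid is $36,475.
Allocation: Brio 2, Dune 4, Pike 1.

Brio 2, Dune 4, Pike 1; clearing price $36,475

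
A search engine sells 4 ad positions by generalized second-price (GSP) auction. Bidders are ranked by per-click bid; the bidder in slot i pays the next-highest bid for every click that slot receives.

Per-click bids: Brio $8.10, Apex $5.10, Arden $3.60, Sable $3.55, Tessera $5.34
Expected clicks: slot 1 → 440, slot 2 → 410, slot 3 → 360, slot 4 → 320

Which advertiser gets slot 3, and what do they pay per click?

Apex; $3.60 per click

Per-click bids in order: $8.10 (Brio) > $5.34 (Tessera) > $5.10 (Apex) > $3.60 (Arden) > $3.55 (Sable)
Slot 3 goes to the third-ranked bidder, Apex, who pays the next bid down: $3.60/click.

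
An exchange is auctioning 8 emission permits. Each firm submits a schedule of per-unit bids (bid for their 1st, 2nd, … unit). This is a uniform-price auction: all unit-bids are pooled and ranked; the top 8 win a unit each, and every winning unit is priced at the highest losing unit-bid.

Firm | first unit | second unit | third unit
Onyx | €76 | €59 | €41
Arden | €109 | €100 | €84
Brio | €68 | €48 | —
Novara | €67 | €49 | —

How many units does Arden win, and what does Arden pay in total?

Pooled unit-bids ranked (top 8): 109 (Arden-1), 100 (Arden-2), 84 (Arden-3), 76 (Onyx-1), 68 (Brio-1), 67 (Novara-1), 59 (Onyx-2), 49 (Novara-2)
Highest rejected unit-bid = €48.
Arden wins 3 unit(s) at €48 each.

Arden: 3 units, pays €144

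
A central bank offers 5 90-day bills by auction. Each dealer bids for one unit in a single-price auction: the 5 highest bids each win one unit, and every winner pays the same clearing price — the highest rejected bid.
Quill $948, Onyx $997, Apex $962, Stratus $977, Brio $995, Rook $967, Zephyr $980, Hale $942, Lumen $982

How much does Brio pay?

Brio pays $967

Sorting: 997 (Onyx), 995 (Brio), 982 (Lumen), 980 (Zephyr), 977 (Stratus), 967 (Rook), 962 (Apex), …
Winners (5 units): Onyx, Brio, Lumen, Zephyr, Stratus.
Highest unsuccessful bid: $967 → clearing price.
Brio wins → pays $967.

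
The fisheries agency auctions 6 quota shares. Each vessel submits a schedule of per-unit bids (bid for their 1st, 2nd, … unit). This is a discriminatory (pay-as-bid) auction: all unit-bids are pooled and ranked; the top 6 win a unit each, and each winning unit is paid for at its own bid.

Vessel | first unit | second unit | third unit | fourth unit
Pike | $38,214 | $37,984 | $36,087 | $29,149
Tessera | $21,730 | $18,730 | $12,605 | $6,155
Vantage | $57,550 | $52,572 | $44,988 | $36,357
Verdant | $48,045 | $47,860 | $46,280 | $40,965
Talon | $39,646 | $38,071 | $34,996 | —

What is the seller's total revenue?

Pooled unit-bids ranked (top 6): 57,550 (Vantage-1), 52,572 (Vantage-2), 48,045 (Verdant-1), 47,860 (Verdant-2), 46,280 (Verdant-3), 44,988 (Vantage-3)
Next rejected bid: $40,965 (not a price — pay-as-bid).
Each winning unit pays its own bid.
Revenue = 57,550 + 52,572 + 48,045 + 47,860 + 46,280 + 44,988 = $297,295.

Total revenue: $297,295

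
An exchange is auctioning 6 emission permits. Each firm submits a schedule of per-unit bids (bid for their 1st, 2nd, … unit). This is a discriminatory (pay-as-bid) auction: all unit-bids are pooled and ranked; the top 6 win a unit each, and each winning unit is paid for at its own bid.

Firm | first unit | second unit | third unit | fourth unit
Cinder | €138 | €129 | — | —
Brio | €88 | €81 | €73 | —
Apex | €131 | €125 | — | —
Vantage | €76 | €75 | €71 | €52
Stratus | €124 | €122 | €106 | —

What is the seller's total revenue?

All unit-bids, highest first — top 6: 138 (Cinder-1), 131 (Apex-1), 129 (Cinder-2), 125 (Apex-2), 124 (Stratus-1), 122 (Stratus-2)
Next rejected bid: €106 (not a price — pay-as-bid).
Each winning unit pays its own bid.
Revenue = 138 + 131 + 129 + 125 + 124 + 122 = €769.

Total revenue: €769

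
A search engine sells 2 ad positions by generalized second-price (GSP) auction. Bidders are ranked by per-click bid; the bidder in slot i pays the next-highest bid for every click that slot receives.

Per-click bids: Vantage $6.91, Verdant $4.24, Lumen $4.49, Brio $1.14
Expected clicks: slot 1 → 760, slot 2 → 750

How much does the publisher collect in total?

Ranked by bid: $6.91 (Vantage) > $4.49 (Lumen) > $4.24 (Verdant) > …
Slot 1: Vantage pays $4.49 × 760 = $3412.40
Slot 2: Lumen pays $4.24 × 750 = $3180.00
Total = $6592.40

Total revenue: $6592.40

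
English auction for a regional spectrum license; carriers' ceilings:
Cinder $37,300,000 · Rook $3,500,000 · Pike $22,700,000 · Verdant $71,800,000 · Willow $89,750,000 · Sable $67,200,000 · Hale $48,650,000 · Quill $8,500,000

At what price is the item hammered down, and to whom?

Willow wins at $71,800,000

Limits ranked: 89,750,000 (Willow) > 71,800,000 (Verdant) > 67,200,000 (Sable) > 48,650,000 (Hale) > 37,300,000 (Cinder) > 22,700,000 (Pike) > …
Verdant is the last rival to drop out, at $71,800,000; Willow remains and wins at that price.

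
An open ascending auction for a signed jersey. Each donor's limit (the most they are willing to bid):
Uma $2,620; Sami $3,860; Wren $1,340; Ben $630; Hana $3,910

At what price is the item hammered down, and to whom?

Hana wins at $3,860

Rule: the price rises until one bidder remains; the winner pays the price at which the last rival dropped out.
Limits in order: 3,910 (Hana) > 3,860 (Sami) > 2,620 (Uma) > 1,340 (Wren) > 630 (Ben)
Once the price passes $3,860, only Hana is left; the hammer falls at Sami's limit of $3,860.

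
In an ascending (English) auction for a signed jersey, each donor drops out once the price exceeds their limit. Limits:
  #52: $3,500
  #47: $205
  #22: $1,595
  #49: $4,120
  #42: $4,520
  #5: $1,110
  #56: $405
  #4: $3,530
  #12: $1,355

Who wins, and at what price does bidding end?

#42 wins at $4,120

Limits ranked: 4,520 (#42) > 4,120 (#49) > 3,530 (#4) > 3,500 (#52) > 1,595 (#22) > 1,355 (#12) > …
Once the price passes $4,120, only #42 is left; the hammer falls at #49's limit of $4,120.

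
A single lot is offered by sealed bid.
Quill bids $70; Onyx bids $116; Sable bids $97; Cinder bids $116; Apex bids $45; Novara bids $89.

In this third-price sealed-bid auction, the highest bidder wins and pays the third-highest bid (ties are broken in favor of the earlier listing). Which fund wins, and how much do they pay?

Third-price sealed-bid auction: the highest bidder wins and pays the third-highest bid.
Sorting bids: 116 (Onyx) > 116 (Cinder) > 97 (Sable) > 89 (Novara) > 70 (Quill) > 45 (Apex)
Onyx and Cinder tie at $116; tie-break gives it to Onyx.
Onyx is highest; pays the third-highest bid, $97.

Onyx pays $97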